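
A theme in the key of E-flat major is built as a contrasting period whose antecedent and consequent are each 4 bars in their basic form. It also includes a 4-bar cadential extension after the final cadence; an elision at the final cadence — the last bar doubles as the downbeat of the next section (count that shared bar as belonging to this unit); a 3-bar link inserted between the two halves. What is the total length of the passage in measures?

15 measures

Basic contrasting period: 4 + 4 = 8 bars.
8 (basic form) + 4 (cadential extension) + 3 (link) = 15.
The elision shares a bar with the next section but does not change this unit's count.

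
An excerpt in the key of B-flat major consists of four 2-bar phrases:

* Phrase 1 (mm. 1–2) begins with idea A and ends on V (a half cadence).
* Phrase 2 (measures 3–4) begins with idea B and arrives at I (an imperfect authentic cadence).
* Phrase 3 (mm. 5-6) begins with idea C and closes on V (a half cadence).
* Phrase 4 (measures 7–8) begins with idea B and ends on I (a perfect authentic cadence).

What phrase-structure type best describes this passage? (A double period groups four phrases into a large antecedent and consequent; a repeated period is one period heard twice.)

Four phrases in two halves: the first half (measures 1–4) ends with an imperfect authentic cadence, the second (mm. 5–8) with a perfect authentic cadence — a large antecedent–consequent pair, i.e. a double period.
Phrase 3 begins with different material from phrase 1, making it contrasting.

contrasting double period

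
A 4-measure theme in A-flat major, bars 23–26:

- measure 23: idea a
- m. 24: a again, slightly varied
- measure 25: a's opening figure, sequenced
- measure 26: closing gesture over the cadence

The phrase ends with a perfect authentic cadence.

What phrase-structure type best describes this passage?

sentence

Basic idea (m. 23) + its repetition (measure 24) form the presentation; fragmentation and cadence (bars 25–26) form the continuation — the 4-bar whole is a sentence.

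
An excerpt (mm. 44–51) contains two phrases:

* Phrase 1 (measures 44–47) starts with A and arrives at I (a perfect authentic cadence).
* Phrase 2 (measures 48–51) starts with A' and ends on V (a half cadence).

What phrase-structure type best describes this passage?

phrase group

The second phrase closes with a half cadence, which is not stronger than the first phrase's perfect authentic cadence; without a weak→strong cadential pair there is no antecedent–consequent relationship, so this is a phrase group rather than a period.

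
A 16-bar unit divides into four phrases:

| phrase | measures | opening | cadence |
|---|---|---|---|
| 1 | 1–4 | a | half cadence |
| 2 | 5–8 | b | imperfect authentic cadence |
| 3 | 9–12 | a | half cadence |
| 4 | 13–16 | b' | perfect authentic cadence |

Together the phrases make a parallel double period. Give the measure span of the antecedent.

In a double period the first pair of phrases (ending imperfect authentic cadence) is the large antecedent and the second pair (ending perfect authentic cadence) is the large consequent; the antecedent is measures 1–8.

measures 1–8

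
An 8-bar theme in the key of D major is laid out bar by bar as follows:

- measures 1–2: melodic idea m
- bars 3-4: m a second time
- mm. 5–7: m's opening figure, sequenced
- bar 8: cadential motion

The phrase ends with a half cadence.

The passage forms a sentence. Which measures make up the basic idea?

measures 1–2

The presentation of a sentence is the basic idea (measures 1–2) plus its repetition (measures 3-4); the basic idea is therefore mm. 1-2.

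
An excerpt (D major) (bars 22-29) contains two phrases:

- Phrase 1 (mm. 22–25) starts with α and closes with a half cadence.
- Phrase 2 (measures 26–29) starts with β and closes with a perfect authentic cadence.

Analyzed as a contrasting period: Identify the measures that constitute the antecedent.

The antecedent is the phrase ending with the weaker cadence (half cadence, phrase 1) and the consequent the one ending more conclusively (perfect authentic cadence, phrase 2); the antecedent is bars 22–25.

measures 22–25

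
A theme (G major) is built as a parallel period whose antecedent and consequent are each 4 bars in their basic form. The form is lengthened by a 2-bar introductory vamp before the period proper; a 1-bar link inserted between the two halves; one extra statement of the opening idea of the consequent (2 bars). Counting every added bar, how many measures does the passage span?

Basic parallel period: 4 + 4 = 8 bars.
8 (basic form) + 2 (introduction) + 1 (link) + 2 (extra statement) = 13.

13 measures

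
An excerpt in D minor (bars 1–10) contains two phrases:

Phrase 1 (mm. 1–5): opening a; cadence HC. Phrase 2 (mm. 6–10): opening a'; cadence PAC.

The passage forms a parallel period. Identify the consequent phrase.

The phrase ending with the weaker cadence (half cadence) is the antecedent; the one ending more conclusively (perfect authentic cadence) is the consequent. The consequent is phrase 2.

phrase 2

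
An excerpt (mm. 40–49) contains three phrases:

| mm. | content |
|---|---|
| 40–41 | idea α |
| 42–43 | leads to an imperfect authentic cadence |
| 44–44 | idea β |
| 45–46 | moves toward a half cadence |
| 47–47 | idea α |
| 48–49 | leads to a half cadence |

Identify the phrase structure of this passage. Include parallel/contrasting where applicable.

The final phrase closes with a half cadence, which is not stronger than the preceding half cadence; the 3 phrases lack an overall antecedent–consequent design and so form a phrase group.

phrase group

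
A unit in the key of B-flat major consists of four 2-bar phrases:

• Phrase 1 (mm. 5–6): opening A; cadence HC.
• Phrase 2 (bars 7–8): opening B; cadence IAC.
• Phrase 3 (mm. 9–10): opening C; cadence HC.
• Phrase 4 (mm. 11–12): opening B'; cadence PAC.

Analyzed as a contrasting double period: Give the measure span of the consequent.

measures 9–12

In a double period the four phrases pair into a large antecedent (phrases 1–2, ending imperfect authentic cadence) and a large consequent (phrases 3–4, ending perfect authentic cadence). The consequent spans mm. 9–12.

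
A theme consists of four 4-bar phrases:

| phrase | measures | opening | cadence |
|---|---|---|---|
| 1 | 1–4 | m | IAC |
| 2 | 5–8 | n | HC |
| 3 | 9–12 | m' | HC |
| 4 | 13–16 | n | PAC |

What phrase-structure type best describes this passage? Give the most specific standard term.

parallel double period

Four phrases in two halves: the first half (bars 1–8) ends with a half cadence, the second (measures 9–16) with a perfect authentic cadence — a large antecedent–consequent pair, i.e. a double period.
Phrase 3 begins with the same material as phrase 1, making it parallel.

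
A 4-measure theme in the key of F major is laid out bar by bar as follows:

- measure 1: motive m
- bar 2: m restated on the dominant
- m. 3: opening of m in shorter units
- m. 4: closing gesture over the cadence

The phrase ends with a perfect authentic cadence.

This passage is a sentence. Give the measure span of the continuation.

After the presentation (measures 1–2), the continuation covers the fragmentation through the cadence: mm. 3–4.

measures 3–4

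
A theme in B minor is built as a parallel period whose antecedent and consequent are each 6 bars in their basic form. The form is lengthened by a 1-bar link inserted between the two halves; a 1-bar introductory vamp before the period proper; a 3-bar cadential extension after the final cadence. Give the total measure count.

17 measures

Basic parallel period: 6 + 6 = 12 bars.
12 (basic form) + 1 (link) + 1 (introduction) + 3 (cadential extension) = 17.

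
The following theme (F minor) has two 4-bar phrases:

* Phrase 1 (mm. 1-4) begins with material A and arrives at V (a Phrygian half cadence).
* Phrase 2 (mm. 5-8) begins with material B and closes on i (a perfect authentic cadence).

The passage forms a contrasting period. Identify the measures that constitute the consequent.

The antecedent is the phrase ending with the weaker cadence (Phrygian half cadence, phrase 1) and the consequent the one ending more conclusively (perfect authentic cadence, phrase 2); the consequent is measures 5–8.

measures 5–8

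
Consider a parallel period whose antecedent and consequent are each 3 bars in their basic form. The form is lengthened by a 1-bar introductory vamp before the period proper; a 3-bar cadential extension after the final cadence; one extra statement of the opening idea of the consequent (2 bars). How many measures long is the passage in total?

12 measures

Basic parallel period: 3 + 3 = 6 bars.
6 (basic form) + 1 (introduction) + 3 (cadential extension) + 2 (extra statement) = 12.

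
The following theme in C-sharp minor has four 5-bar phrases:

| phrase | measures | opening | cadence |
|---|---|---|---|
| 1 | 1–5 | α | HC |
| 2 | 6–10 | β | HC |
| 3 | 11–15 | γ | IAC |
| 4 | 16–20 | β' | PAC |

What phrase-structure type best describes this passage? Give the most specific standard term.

contrasting double period

Four phrases in two halves: the first half (mm. 1–10) ends with a half cadence, the second (measures 11-20) with a perfect authentic cadence — a large antecedent–consequent pair, i.e. a double period.
Phrase 3 begins with different material from phrase 1, making it contrasting.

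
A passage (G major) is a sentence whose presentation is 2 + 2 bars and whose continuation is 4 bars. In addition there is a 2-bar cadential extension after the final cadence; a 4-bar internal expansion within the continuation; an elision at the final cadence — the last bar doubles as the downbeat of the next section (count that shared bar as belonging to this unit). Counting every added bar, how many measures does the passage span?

Basic sentence: 2 + 2 + 4 = 8 bars.
8 (basic form) + 2 (cadential extension) + 4 (internal expansion) = 14.
The elision shares a bar with the next section but does not change this unit's count.

14 measures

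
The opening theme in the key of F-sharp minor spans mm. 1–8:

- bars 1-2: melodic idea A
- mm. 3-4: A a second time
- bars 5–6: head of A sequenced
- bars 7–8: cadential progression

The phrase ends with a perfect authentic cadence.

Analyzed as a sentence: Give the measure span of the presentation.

The presentation of a sentence is the basic idea (mm. 1–2) plus its repetition (mm. 3–4); the presentation is therefore bars 1–4.

measures 1–4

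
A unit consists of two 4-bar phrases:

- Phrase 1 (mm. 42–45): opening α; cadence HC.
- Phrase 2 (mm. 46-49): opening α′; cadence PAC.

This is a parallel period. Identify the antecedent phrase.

phrase 1

The phrase ending with the weaker cadence (half cadence) is the antecedent; the one ending more conclusively (perfect authentic cadence) is the consequent. The antecedent is phrase 1.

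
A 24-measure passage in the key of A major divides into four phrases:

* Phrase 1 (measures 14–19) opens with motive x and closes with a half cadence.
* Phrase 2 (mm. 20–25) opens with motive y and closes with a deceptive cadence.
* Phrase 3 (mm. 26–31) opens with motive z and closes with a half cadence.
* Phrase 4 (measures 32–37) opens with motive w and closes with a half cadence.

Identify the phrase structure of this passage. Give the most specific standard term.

Phrase 4 ends with a half cadence, no stronger than phrase 2's deceptive cadence, so the four phrases do not form a double period; nor do phrases 3–4 duplicate 1–2, so it is not a repeated period. With no phrase reaching a conclusive cadence, the passage is a phrase group.

phrase group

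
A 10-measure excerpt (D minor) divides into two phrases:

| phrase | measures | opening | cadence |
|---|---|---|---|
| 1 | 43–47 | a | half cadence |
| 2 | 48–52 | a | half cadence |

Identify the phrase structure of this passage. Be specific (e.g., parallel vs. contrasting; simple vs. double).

repeated phrase

Both phrases have the same opening (a) and the same cadence (half cadence): the second is a restatement, not a consequent, so this is a repeated phrase rather than a period.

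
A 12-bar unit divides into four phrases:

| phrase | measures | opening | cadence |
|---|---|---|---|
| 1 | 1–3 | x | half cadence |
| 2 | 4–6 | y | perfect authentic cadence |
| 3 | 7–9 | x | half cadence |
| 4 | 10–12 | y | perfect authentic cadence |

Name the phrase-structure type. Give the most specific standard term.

repeated period

The cadence pattern HC–PAC–HC–PAC is weak–strong twice, and phrases 3–4 restate phrases 1–2: a period heard twice, not a double period (which would end weakly at phrase 2).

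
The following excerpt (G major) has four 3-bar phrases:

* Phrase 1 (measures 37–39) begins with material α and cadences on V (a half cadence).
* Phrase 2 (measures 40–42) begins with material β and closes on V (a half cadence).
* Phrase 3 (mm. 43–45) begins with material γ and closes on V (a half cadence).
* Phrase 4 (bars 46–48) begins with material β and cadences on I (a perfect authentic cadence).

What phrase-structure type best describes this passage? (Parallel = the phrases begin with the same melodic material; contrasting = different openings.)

Four phrases in two halves: the first half (bars 37-42) ends with a half cadence, the second (mm. 43–48) with a perfect authentic cadence — a large antecedent–consequent pair, i.e. a double period.
Phrase 3 begins with different material from phrase 1, making it contrasting.

contrasting double period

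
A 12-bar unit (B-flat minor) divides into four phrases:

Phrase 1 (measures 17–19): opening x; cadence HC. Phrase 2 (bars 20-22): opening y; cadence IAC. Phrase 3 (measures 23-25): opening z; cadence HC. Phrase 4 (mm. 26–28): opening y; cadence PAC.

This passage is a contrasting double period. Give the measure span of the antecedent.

measures 17–22

In a double period the four phrases pair into a large antecedent (phrases 1–2, ending imperfect authentic cadence) and a large consequent (phrases 3–4, ending perfect authentic cadence). The antecedent spans measures 17–22.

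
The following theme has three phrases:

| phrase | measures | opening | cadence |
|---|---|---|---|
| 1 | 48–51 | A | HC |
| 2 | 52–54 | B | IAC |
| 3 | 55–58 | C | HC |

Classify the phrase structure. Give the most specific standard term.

phrase group

The final phrase closes with a half cadence, which is not stronger than the preceding imperfect authentic cadence; the 3 phrases lack an overall antecedent–consequent design and so form a phrase group.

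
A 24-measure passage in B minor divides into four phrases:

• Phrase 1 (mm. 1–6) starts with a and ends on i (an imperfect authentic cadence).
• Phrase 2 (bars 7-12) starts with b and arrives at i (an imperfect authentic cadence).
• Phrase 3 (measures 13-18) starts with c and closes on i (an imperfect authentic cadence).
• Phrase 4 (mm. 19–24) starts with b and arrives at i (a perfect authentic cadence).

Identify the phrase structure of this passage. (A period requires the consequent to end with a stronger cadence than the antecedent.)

contrasting double period

Four phrases in two halves: the first half (mm. 1-12) ends with an imperfect authentic cadence, the second (mm. 13–24) with a perfect authentic cadence — a large antecedent–consequent pair, i.e. a double period.
Phrase 3 begins with different material from phrase 1, making it contrasting.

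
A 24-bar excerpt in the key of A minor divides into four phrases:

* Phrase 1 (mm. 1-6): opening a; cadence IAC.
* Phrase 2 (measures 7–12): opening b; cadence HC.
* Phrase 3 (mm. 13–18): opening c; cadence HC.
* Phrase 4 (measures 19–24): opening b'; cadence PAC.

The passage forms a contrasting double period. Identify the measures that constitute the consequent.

measures 13–24

In a double period the four phrases pair into a large antecedent (phrases 1–2, ending half cadence) and a large consequent (phrases 3–4, ending perfect authentic cadence). The consequent spans mm. 13-24.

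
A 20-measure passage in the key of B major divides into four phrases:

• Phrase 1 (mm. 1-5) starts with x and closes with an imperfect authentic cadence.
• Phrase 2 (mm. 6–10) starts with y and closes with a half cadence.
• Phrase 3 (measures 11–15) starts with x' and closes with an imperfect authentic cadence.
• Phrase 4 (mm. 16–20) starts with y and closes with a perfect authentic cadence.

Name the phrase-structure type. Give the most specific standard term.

Four phrases in two halves: the first half (measures 1–10) ends with a half cadence, the second (mm. 11-20) with a perfect authentic cadence — a large antecedent–consequent pair, i.e. a double period.
Phrase 3 begins with the same material as phrase 1, making it parallel.

parallel double period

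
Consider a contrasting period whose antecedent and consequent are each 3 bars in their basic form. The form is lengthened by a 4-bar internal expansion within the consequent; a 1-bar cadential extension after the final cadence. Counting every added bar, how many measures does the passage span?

11 measures

Basic contrasting period: 3 + 3 = 6 bars.
6 (basic form) + 4 (internal expansion) + 1 (cadential extension) = 11.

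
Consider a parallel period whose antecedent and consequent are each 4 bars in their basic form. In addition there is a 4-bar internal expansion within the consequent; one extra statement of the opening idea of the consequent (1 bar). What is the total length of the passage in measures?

Basic parallel period: 4 + 4 = 8 bars.
8 (basic form) + 4 (internal expansion) + 1 (extra statement) = 13.

13 measures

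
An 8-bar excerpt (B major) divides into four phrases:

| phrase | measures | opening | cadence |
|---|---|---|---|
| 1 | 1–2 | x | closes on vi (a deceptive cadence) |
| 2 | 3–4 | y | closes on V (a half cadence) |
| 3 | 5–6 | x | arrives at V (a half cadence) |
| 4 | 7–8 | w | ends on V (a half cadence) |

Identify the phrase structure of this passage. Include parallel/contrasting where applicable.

Phrase 4 ends with a half cadence, no stronger than phrase 2's half cadence, so the four phrases do not form a double period; nor do phrases 3–4 duplicate 1–2, so it is not a repeated period. With no phrase reaching a conclusive cadence, the passage is a phrase group.

phrase group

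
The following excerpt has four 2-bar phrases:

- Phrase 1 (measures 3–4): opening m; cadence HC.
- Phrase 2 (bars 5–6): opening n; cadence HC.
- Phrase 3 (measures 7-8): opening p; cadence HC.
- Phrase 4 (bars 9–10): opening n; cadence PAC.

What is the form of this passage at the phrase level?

Four phrases in two halves: the first half (mm. 3–6) ends with a half cadence, the second (mm. 7-10) with a perfect authentic cadence — a large antecedent–consequent pair, i.e. a double period.
Phrase 3 begins with different material from phrase 1, making it contrasting.

contrasting double period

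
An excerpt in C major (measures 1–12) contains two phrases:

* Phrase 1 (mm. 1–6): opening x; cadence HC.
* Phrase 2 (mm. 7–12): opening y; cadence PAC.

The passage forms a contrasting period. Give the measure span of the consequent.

measures 7–12

The phrase ending with the weaker cadence (half cadence) is the antecedent; the one ending more conclusively (perfect authentic cadence) is the consequent. The consequent is measures 7–12.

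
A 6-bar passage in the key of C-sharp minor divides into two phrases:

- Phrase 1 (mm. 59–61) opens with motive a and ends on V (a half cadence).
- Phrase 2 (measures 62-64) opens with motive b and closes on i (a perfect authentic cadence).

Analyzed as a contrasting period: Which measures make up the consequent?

measures 62–64

The antecedent is the phrase ending with the weaker cadence (half cadence, phrase 1) and the consequent the one ending more conclusively (perfect authentic cadence, phrase 2); the consequent is mm. 62–64.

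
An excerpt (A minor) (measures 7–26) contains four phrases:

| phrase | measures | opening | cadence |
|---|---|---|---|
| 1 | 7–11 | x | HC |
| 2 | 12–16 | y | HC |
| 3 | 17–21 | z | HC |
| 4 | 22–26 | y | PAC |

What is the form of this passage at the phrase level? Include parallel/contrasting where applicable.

Four phrases in two halves: the first half (mm. 7–16) ends with a half cadence, the second (mm. 17–26) with a perfect authentic cadence — a large antecedent–consequent pair, i.e. a double period.
Phrase 3 begins with different material from phrase 1, making it contrasting.

contrasting double period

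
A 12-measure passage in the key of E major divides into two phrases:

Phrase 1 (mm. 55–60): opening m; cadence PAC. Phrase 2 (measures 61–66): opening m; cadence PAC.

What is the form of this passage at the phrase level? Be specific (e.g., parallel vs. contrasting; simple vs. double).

repeated phrase

Both phrases have the same opening (m) and the same cadence (perfect authentic cadence): the second is a restatement, not a consequent, so this is a repeated phrase rather than a period.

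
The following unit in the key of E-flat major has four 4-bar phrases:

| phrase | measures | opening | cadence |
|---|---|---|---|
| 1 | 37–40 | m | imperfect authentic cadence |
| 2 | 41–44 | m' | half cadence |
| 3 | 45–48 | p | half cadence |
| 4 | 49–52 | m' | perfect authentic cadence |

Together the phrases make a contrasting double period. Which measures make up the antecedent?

In a double period the first pair of phrases (ending half cadence) is the large antecedent and the second pair (ending perfect authentic cadence) is the large consequent; the antecedent is measures 37–44.

measures 37–44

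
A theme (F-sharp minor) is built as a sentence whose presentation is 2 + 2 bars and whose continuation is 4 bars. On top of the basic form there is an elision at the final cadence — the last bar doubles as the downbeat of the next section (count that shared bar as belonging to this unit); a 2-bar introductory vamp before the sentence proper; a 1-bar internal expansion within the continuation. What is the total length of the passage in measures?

11 measures

Basic sentence: 2 + 2 + 4 = 8 bars.
8 (basic form) + 2 (introduction) + 1 (internal expansion) = 11.
The elision shares a bar with the next section but does not change this unit's count.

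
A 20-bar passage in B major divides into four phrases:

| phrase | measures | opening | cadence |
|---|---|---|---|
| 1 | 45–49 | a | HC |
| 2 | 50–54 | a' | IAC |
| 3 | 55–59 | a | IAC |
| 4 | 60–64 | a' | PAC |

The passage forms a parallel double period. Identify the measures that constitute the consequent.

measures 55–64

In a double period the four phrases pair into a large antecedent (phrases 1–2, ending imperfect authentic cadence) and a large consequent (phrases 3–4, ending perfect authentic cadence). The consequent spans measures 55–64.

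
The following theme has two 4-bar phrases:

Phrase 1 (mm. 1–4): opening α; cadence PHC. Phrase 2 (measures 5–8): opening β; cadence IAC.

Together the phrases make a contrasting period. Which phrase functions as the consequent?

The phrase ending with the weaker cadence (Phrygian half cadence) is the antecedent; the one ending more conclusively (imperfect authentic cadence) is the consequent. The consequent is phrase 2.

phrase 2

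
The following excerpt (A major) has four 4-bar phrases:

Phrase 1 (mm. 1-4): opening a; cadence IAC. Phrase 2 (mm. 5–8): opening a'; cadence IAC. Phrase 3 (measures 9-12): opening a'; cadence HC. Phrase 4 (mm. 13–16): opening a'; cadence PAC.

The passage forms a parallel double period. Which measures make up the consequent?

In a double period the first pair of phrases (ending imperfect authentic cadence) is the large antecedent and the second pair (ending perfect authentic cadence) is the large consequent; the consequent is measures 9–16.

measures 9–16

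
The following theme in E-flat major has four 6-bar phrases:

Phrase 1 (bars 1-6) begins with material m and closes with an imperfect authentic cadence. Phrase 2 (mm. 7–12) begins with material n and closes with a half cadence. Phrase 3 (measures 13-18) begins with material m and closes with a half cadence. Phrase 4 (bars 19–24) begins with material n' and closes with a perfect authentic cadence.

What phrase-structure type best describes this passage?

Four phrases in two halves: the first half (measures 1–12) ends with a half cadence, the second (bars 13-24) with a perfect authentic cadence — a large antecedent–consequent pair, i.e. a double period.
Phrase 3 begins with the same material as phrase 1, making it parallel.

parallel double period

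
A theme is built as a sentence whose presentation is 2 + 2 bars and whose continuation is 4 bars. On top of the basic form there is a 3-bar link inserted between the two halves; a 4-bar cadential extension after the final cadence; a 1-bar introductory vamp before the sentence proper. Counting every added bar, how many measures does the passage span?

16 measures

Basic sentence: 2 + 2 + 4 = 8 bars.
8 (basic form) + 3 (link) + 4 (cadential extension) + 1 (introduction) = 16.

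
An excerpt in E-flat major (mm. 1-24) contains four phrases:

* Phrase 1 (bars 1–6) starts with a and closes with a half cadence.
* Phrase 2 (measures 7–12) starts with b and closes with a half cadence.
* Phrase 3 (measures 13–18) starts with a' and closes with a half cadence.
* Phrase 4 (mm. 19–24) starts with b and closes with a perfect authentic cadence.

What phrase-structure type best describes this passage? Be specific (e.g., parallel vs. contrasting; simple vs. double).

Four phrases in two halves: the first half (mm. 1–12) ends with a half cadence, the second (bars 13-24) with a perfect authentic cadence — a large antecedent–consequent pair, i.e. a double period.
Phrase 3 begins with the same material as phrase 1, making it parallel.

parallel double period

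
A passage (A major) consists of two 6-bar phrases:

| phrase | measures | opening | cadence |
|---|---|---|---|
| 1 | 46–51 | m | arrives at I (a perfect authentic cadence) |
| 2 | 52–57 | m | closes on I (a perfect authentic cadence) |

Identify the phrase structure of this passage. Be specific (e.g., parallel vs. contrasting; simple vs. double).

Both phrases have the same opening (m) and the same cadence (perfect authentic cadence): the second is a restatement, not a consequent, so this is a repeated phrase rather than a period.

repeated phrase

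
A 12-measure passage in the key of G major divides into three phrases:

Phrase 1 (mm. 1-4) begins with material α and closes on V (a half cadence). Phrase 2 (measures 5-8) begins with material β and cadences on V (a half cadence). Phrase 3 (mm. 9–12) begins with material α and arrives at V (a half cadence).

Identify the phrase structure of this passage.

The final phrase closes with a half cadence, which is not stronger than the preceding half cadence; the 3 phrases lack an overall antecedent–consequent design and so form a phrase group.

phrase group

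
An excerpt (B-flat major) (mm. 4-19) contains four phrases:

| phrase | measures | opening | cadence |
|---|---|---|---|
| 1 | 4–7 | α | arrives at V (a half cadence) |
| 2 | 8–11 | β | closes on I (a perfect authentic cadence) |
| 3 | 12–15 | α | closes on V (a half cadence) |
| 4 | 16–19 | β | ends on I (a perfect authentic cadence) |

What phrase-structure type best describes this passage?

repeated period

The cadence pattern HC–PAC–HC–PAC is weak–strong twice, and phrases 3–4 restate phrases 1–2: a period heard twice, not a double period (which would end weakly at phrase 2).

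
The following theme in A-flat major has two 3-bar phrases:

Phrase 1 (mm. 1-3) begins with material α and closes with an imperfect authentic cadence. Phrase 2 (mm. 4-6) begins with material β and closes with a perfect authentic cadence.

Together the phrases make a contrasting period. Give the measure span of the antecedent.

measures 1–3

The phrase ending with the weaker cadence (imperfect authentic cadence) is the antecedent; the one ending more conclusively (perfect authentic cadence) is the consequent. The antecedent is measures 1–3.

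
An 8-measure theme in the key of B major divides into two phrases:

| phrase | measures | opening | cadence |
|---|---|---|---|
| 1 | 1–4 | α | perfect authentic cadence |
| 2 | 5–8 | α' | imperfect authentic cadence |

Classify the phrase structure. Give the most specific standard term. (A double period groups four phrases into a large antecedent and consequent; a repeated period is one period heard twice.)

phrase group

The second phrase closes with an imperfect authentic cadence, which is not stronger than the first phrase's perfect authentic cadence; without a weak→strong cadential pair there is no antecedent–consequent relationship, so this is a phrase group rather than a period.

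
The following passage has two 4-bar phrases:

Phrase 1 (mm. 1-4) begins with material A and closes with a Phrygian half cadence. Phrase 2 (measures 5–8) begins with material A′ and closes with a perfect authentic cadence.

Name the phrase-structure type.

Phrase 1 ends with a Phrygian half cadence (weaker) and phrase 2 with a perfect authentic cadence (stronger): antecedent + consequent = a period.
The two phrases open with the same material (A / A′), so the period is parallel.

parallel period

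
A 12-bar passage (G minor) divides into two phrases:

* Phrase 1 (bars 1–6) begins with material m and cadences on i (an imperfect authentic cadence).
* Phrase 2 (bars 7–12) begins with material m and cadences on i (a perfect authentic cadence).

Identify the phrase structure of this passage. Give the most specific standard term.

parallel period

Phrase 1 ends with an imperfect authentic cadence (weaker) and phrase 2 with a perfect authentic cadence (stronger): antecedent + consequent = a period.
The two phrases open with the same material (m / m), so the period is parallel.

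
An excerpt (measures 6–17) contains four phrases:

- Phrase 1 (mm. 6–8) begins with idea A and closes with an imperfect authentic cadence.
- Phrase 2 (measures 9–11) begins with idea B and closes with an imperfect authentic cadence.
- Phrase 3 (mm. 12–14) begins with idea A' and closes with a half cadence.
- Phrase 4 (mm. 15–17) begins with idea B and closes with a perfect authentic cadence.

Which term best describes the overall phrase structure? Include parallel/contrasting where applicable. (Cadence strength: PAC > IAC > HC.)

parallel double period

Four phrases in two halves: the first half (mm. 6–11) ends with an imperfect authentic cadence, the second (mm. 12-17) with a perfect authentic cadence — a large antecedent–consequent pair, i.e. a double period.
Phrase 3 begins with the same material as phrase 1, making it parallel.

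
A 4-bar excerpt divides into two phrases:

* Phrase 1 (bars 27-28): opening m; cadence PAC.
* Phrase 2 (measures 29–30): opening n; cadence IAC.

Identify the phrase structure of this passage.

The second phrase closes with an imperfect authentic cadence, which is not stronger than the first phrase's perfect authentic cadence; without a weak→strong cadential pair there is no antecedent–consequent relationship, so this is a phrase group rather than a period.

phrase group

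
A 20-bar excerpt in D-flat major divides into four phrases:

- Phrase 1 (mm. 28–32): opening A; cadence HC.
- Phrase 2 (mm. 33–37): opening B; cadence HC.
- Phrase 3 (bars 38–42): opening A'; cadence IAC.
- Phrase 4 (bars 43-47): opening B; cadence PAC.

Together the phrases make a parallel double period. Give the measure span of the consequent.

measures 38–47

In a double period the first pair of phrases (ending half cadence) is the large antecedent and the second pair (ending perfect authentic cadence) is the large consequent; the consequent is measures 38–47.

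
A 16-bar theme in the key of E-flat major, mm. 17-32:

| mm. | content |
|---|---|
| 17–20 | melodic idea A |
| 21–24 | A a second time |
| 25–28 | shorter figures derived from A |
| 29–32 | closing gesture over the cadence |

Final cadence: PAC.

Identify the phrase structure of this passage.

sentence

Basic idea (measures 17–20) + its repetition (measures 21-24) form the presentation; fragmentation and cadence (mm. 25-32) form the continuation — the 16-bar whole is a sentence.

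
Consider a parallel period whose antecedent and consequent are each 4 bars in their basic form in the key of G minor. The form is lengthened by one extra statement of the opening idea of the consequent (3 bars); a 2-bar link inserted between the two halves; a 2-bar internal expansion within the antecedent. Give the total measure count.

Basic parallel period: 4 + 4 = 8 bars.
8 (basic form) + 3 (extra statement) + 2 (link) + 2 (internal expansion) = 15.

15 measures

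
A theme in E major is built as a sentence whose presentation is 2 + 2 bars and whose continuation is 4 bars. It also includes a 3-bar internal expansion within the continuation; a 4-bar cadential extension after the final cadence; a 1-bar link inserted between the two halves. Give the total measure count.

Basic sentence: 2 + 2 + 4 = 8 bars.
8 (basic form) + 3 (internal expansion) + 4 (cadential extension) + 1 (link) = 16.

16 measures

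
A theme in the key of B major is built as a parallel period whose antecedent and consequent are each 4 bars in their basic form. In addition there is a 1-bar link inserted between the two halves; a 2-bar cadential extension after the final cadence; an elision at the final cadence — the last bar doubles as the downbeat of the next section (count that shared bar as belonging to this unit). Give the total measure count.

11 measures

Basic parallel period: 4 + 4 = 8 bars.
8 (basic form) + 1 (link) + 2 (cadential extension) = 11.
The elision shares a bar with the next section but does not change this unit's count.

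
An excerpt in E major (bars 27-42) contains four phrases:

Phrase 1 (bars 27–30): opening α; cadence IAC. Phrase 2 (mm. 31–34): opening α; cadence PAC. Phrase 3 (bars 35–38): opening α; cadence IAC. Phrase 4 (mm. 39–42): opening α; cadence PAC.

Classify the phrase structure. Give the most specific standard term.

The cadence pattern IAC–PAC–IAC–PAC is weak–strong twice, and phrases 3–4 restate phrases 1–2: a period heard twice, not a double period (which would end weakly at phrase 2).

repeated period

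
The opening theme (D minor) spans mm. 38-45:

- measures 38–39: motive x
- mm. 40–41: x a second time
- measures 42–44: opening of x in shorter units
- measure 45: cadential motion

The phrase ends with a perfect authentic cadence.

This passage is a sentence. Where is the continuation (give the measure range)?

measures 42–45

After the presentation (mm. 38–41), the continuation covers the fragmentation through the cadence: bars 42–45.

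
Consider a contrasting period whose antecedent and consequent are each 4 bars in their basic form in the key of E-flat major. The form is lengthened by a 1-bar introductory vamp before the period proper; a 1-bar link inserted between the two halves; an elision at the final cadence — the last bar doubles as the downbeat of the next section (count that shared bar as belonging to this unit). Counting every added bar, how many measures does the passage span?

Basic contrasting period: 4 + 4 = 8 bars.
8 (basic form) + 1 (introduction) + 1 (link) = 10.
The elision shares a bar with the next section but does not change this unit's count.

10 measures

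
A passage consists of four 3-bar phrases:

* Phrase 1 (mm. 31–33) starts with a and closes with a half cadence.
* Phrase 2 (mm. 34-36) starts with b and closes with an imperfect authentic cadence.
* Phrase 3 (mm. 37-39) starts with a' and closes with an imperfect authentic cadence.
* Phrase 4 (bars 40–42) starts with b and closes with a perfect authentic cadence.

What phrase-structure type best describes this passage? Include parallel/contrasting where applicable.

parallel double period

Four phrases in two halves: the first half (mm. 31-36) ends with an imperfect authentic cadence, the second (measures 37–42) with a perfect authentic cadence — a large antecedent–consequent pair, i.e. a double period.
Phrase 3 begins with the same material as phrase 1, making it parallel.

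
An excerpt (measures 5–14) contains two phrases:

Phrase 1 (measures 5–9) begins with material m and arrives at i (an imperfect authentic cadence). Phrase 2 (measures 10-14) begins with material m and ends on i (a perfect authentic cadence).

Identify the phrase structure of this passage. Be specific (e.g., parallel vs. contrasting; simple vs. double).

parallel period

Phrase 1 ends with an imperfect authentic cadence (weaker) and phrase 2 with a perfect authentic cadence (stronger): antecedent + consequent = a period.
The two phrases open with the same material (m / m), so the period is parallel.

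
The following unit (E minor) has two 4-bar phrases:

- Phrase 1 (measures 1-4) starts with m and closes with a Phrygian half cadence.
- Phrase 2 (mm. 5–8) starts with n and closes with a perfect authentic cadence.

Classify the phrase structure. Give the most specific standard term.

Phrase 1 ends with a Phrygian half cadence (weaker) and phrase 2 with a perfect authentic cadence (stronger): antecedent + consequent = a period.
The two phrases open with different material (m / n), so the period is contrasting.

contrasting period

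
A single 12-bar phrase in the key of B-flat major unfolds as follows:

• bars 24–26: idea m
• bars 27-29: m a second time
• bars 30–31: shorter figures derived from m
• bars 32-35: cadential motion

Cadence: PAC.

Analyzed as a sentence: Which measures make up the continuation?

After the presentation (bars 24-29), the continuation covers the fragmentation through the cadence: mm. 30–35.

measures 30–35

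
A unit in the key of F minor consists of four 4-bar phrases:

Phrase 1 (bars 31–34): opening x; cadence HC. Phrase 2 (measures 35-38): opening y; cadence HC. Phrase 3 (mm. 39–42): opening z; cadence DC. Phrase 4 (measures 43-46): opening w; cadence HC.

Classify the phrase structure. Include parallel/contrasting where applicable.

Phrase 4 ends with a half cadence, no stronger than phrase 2's half cadence, so the four phrases do not form a double period; nor do phrases 3–4 duplicate 1–2, so it is not a repeated period. With no phrase reaching a conclusive cadence, the passage is a phrase group.

phrase group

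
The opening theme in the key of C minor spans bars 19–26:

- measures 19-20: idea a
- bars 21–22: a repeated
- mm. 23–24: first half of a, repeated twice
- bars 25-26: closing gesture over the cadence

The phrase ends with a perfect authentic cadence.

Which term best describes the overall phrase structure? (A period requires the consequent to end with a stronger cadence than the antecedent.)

sentence

Basic idea (mm. 19-20) + its repetition (measures 21-22) form the presentation; fragmentation and cadence (mm. 23–26) form the continuation — the 8-bar whole is a sentence.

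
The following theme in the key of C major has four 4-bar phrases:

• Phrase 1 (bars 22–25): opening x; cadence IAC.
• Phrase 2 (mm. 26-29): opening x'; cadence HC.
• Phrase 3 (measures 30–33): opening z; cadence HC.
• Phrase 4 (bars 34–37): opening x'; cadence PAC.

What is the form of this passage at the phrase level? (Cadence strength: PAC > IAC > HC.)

Four phrases in two halves: the first half (measures 22–29) ends with a half cadence, the second (bars 30–37) with a perfect authentic cadence — a large antecedent–consequent pair, i.e. a double period.
Phrase 3 begins with different material from phrase 1, making it contrasting.

contrasting double period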